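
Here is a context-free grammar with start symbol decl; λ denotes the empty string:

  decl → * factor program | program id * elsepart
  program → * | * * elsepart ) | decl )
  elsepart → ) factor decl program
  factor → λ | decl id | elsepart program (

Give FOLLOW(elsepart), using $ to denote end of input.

In decl → program id * elsepart: elsepart is at the end, add FOLLOW(decl) = { $, ), *, id }.
In program → * * elsepart ): add FIRST()) = { ) }.
In factor → elsepart program (: add FIRST(program () = { * }.
Union: FOLLOW(elsepart) = { $, ), *, id }.

{ $, ), *, id }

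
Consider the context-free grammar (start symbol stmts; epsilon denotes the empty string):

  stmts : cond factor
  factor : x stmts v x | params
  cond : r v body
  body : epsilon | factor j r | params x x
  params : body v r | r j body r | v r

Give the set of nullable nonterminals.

Directly nullable (have an epsilon-production): body.
No other nonterminal has a production whose RHS symbols are all nullable.

{ body }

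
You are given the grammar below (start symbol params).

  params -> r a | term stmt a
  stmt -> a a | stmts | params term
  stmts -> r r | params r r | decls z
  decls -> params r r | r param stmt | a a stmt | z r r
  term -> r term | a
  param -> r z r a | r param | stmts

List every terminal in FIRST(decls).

From decls -> params r r: add FIRST(params) = { a, r }.
decls -> r param stmt contributes {r}.
decls -> a a stmt contributes {a}.
decls -> z r r contributes {z}.
Union: FIRST(decls) = { a, r, z }.

{ a, r, z }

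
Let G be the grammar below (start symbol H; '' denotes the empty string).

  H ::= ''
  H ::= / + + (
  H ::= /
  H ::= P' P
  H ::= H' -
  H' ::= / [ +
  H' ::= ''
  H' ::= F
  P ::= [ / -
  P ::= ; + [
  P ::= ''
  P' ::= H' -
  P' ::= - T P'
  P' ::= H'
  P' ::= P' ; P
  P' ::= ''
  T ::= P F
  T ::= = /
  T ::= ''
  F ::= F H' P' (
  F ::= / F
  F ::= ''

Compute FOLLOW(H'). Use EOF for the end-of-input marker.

{ EOF, (, -, /, ;, [ }

In H ::= H' -: add FIRST(-) = { - }.
In P' ::= H' -: add FIRST(-) = { - }.
In P' ::= H': H' is at the end, add FOLLOW(P') = { EOF, (, ;, [ }.
In F ::= F H' P' (: add FIRST(P' () = { (, -, /, ; }.
Union: FOLLOW(H') = { EOF, (, -, /, ;, [ }.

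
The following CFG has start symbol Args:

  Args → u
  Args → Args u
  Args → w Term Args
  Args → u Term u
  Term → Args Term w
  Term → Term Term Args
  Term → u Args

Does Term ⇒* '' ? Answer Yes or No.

No nonterminal in this grammar is nullable.
No production of Term has an RHS whose symbols are all nullable, so Term is not nullable.

No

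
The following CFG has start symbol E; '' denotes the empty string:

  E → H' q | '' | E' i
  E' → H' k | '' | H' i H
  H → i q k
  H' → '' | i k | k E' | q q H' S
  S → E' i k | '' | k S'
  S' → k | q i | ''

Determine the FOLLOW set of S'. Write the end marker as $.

{ i, k, q }

In S → k S': S' is at the end, add FOLLOW(S) = { i, k, q }.
Union: FOLLOW(S') = { i, k, q }.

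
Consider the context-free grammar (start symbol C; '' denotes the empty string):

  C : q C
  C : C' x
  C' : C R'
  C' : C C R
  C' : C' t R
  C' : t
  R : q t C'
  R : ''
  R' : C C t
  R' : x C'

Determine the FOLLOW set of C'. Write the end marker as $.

{ t, x }

In C : C' x: add FIRST(x) = { x }.
In C' : C' t R: add FIRST(t R) = { t }.
In R : q t C': C' is at the end, add FOLLOW(R) = { t, x }.
In R' : x C': C' is at the end, add FOLLOW(R') = { t, x }.
Union: FOLLOW(C') = { t, x }.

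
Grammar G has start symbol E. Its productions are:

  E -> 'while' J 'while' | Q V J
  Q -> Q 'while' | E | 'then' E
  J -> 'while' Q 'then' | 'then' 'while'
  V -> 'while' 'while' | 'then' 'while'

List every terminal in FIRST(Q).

{ 'then', 'while' }

From Q -> Q 'while': add FIRST(Q) = { 'then', 'while' }.
From Q -> E: add FIRST(E) = { 'then', 'while' }.
Q -> 'then' E contributes {'then'}.
Union: FIRST(Q) = { 'then', 'while' }.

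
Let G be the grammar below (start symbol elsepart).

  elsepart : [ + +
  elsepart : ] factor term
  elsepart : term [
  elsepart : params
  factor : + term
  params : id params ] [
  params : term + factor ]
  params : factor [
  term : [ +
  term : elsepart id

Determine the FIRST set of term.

term : [ + contributes {[}.
From term : elsepart id: add FIRST(elsepart) = { +, [, ], id }.
Union: FIRST(term) = { +, [, ], id }.

{ +, [, ], id }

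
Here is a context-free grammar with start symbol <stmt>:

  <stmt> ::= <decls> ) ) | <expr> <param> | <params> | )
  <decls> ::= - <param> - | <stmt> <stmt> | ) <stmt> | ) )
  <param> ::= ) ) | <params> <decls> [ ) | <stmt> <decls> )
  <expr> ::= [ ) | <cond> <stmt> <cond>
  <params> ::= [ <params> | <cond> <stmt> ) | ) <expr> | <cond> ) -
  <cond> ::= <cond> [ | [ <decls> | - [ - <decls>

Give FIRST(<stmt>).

From <stmt> ::= <decls> ) ): add FIRST(<decls>) = { ), -, [ }.
From <stmt> ::= <expr> <param>: add FIRST(<expr>) = { -, [ }.
From <stmt> ::= <params>: add FIRST(<params>) = { ), -, [ }.
<stmt> ::= ) contributes {)}.
Union: FIRST(<stmt>) = { ), -, [ }.

{ ), -, [ }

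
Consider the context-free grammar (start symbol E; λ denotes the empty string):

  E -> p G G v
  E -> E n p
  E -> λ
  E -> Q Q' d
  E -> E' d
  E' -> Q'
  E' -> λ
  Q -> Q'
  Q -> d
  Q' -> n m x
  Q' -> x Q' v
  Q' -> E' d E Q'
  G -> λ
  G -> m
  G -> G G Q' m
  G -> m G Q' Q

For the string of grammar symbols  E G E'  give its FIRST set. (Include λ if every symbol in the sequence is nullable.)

Add FIRST(E)\{λ} = { d, n, p, x }; E is nullable, continue.
Add FIRST(G)\{λ} = { d, m, n, x }; G is nullable, continue.
Add FIRST(E')\{λ} = { d, n, x }; E' is nullable, continue.
Every symbol is nullable, so include λ.

{ d, m, n, p, x, λ }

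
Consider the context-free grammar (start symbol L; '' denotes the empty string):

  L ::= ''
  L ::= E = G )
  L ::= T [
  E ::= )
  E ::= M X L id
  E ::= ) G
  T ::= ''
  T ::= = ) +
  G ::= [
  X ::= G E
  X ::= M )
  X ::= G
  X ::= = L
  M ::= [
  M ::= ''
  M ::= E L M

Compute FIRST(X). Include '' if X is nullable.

{ ), =, [ }

From X ::= G E: add FIRST(G) = { [ }.
From X ::= M ): M nullable, take FIRST(M) ∪ {)} = { ), =, [ }.
From X ::= G: add FIRST(G) = { [ }.
X ::= = L contributes {=}.
Union: FIRST(X) = { ), =, [ }.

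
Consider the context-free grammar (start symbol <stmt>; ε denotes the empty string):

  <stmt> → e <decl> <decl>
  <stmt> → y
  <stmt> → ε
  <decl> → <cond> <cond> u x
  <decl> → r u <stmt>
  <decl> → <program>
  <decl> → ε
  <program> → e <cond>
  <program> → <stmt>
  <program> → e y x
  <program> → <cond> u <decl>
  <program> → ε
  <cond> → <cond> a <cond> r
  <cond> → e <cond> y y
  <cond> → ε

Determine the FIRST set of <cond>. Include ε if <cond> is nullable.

{ a, e, ε }

From <cond> → <cond> a <cond> r: <cond> nullable, take FIRST(<cond>) ∪ {a} = { a, e }.
<cond> → e <cond> y y contributes {e}.
<cond> → ε contributes ε.
Union: FIRST(<cond>) = { a, e, ε }.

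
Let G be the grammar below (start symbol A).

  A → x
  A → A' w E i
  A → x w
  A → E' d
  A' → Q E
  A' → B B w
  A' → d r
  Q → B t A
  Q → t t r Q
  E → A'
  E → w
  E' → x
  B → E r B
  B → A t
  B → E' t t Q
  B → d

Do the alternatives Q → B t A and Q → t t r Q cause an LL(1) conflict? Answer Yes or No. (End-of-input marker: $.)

Yes

FIRST(B t A) = { d, t, w, x } and FIRST(t t r Q) = { t }.
Both contain t, so the two alternatives are not disjoint — LL(1) conflict.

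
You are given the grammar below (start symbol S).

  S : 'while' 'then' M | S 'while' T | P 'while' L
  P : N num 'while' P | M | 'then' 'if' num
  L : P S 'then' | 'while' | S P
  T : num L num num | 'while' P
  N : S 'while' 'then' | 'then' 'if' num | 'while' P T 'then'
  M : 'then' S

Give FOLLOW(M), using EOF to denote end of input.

In S : 'while' 'then' M: M is at the end, add FOLLOW(S) = { EOF, 'then', 'while', num }.
In P : M: M is at the end, add FOLLOW(P) = { EOF, 'then', 'while', num }.
Union: FOLLOW(M) = { EOF, 'then', 'while', num }.

{ EOF, 'then', 'while', num }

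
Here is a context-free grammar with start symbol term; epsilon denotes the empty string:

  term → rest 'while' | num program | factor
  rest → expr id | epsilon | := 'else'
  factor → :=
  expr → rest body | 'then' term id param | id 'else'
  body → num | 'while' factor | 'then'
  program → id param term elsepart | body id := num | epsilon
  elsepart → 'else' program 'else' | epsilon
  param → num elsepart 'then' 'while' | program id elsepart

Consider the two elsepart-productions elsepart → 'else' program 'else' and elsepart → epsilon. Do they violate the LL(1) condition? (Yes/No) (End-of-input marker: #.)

FIRST('else' program 'else') = { 'else' } and FIRST(epsilon) = { epsilon }.
The second alternative is nullable and FOLLOW(elsepart) = { #, 'else', 'then', 'while', :=, id, num } shares 'else' with FIRST of the first — conflict.

Yes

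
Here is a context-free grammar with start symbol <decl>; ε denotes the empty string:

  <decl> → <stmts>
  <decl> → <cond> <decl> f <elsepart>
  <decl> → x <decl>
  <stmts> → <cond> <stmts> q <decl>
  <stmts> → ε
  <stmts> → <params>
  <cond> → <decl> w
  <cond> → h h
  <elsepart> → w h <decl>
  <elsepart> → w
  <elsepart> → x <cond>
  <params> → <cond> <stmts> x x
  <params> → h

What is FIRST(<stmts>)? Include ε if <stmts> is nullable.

From <stmts> → <cond> <stmts> q <decl>: add FIRST(<cond>) = { h, w, x }.
<stmts> → ε contributes ε.
From <stmts> → <params>: add FIRST(<params>) = { h, w, x }.
Union: FIRST(<stmts>) = { h, w, x, ε }.

{ h, w, x, ε }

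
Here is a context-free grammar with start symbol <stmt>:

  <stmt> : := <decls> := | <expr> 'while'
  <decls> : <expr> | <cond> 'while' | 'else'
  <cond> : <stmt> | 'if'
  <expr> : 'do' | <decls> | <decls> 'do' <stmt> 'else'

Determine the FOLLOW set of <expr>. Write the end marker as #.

{ 'do', 'while', := }

In <stmt> : <expr> 'while': add FIRST('while') = { 'while' }.
In <decls> : <expr>: <expr> is at the end, add FOLLOW(<decls>) = { 'do', 'while', := }.
Union: FOLLOW(<expr>) = { 'do', 'while', := }.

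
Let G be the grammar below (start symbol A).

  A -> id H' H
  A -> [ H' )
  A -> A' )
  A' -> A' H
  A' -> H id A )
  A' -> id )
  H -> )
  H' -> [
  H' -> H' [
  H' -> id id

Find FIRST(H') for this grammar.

{ [, id }

H' -> [ contributes {[}.
From H' -> H' [: add FIRST(H') = { [, id }.
H' -> id id contributes {id}.
Union: FIRST(H') = { [, id }.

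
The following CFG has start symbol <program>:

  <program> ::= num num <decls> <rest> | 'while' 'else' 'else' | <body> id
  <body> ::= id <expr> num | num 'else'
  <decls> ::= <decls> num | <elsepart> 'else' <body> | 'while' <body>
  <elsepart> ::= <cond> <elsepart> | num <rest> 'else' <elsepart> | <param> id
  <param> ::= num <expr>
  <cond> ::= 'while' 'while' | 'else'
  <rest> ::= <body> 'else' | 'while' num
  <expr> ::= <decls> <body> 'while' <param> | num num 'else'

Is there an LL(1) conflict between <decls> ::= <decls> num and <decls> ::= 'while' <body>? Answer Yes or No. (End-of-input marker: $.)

Yes

FIRST(<decls> num) = { 'else', 'while', num } and FIRST('while' <body>) = { 'while' }.
Both contain 'while', so the two alternatives are not disjoint — LL(1) conflict.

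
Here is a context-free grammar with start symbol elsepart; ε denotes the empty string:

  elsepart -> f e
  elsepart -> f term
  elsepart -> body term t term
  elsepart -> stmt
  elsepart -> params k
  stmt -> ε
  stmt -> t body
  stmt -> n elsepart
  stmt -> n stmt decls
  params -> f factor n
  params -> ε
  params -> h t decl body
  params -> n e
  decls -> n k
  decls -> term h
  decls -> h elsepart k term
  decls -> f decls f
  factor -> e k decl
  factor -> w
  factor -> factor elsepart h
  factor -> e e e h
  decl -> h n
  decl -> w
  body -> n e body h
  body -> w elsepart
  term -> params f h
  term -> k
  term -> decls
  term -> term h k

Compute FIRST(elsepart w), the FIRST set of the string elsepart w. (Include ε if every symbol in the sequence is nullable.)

{ f, h, k, n, t, w }

Add FIRST(elsepart)\{ε} = { f, h, k, n, t, w }; elsepart is nullable, continue.
w is a terminal; add {w} and stop.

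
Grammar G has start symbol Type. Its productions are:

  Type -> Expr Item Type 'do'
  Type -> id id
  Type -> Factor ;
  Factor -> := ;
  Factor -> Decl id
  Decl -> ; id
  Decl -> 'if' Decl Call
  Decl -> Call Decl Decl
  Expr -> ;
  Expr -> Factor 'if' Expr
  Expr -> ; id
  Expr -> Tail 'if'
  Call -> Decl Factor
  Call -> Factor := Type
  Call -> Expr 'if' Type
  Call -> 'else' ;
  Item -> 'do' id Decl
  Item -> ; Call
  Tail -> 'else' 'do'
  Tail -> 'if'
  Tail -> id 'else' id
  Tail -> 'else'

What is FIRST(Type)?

From Type -> Expr Item Type 'do': add FIRST(Expr) = { 'else', 'if', :=, ;, id }.
Type -> id id contributes {id}.
From Type -> Factor ;: add FIRST(Factor) = { 'else', 'if', :=, ;, id }.
Union: FIRST(Type) = { 'else', 'if', :=, ;, id }.

{ 'else', 'if', :=, ;, id }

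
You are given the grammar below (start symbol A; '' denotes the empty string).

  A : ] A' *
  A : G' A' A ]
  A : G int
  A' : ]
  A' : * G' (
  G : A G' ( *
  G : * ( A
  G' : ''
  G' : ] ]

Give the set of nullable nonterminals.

Directly nullable (have an ''-production): G'.
No other nonterminal has a production whose RHS symbols are all nullable.

{ G' }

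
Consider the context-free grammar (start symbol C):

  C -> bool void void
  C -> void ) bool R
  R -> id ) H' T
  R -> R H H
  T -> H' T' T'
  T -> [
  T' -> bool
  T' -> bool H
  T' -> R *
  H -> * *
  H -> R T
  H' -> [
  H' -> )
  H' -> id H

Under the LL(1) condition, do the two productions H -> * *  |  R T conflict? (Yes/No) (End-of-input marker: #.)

FIRST(* *) = { * } and FIRST(R T) = { id }.
The FIRST sets are disjoint and neither alternative is nullable — no conflict.

No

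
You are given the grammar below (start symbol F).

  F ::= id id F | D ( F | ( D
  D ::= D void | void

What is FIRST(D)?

From D ::= D void: add FIRST(D) = { void }.
D ::= void contributes {void}.
Union: FIRST(D) = { void }.

{ void }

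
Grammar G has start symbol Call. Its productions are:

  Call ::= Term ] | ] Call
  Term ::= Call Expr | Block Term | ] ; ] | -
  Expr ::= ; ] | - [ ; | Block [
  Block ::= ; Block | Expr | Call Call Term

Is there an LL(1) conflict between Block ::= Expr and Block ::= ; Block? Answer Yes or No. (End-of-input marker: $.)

Yes

FIRST(Expr) = { -, ;, ] } and FIRST(; Block) = { ; }.
Both contain ;, so the two alternatives are not disjoint — LL(1) conflict.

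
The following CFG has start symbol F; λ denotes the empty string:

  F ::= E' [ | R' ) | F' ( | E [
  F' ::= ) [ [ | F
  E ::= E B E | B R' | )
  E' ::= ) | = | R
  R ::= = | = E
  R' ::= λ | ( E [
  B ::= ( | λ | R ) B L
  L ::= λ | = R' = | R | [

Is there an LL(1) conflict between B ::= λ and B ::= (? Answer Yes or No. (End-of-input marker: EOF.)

Yes

FIRST(λ) = { λ } and FIRST(() = { ( }.
The first alternative is nullable and FOLLOW(B) = { (, ), =, [ } shares ( with FIRST of the second — conflict.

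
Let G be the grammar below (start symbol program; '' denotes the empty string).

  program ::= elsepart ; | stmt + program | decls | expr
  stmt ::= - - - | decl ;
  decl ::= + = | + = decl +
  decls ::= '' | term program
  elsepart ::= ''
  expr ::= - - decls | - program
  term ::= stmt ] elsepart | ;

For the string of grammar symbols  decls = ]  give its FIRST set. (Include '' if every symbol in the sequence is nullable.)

{ +, -, ;, = }

Add FIRST(decls)\{''} = { +, -, ; }; decls is nullable, continue.
= is a terminal; add {=} and stop.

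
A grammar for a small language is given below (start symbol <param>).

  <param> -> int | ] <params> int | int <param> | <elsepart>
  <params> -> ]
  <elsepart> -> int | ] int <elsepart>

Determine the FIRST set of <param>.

<param> -> int contributes {int}.
<param> -> ] <params> int contributes {]}.
<param> -> int <param> contributes {int}.
From <param> -> <elsepart>: add FIRST(<elsepart>) = { ], int }.
Union: FIRST(<param>) = { ], int }.

{ ], int }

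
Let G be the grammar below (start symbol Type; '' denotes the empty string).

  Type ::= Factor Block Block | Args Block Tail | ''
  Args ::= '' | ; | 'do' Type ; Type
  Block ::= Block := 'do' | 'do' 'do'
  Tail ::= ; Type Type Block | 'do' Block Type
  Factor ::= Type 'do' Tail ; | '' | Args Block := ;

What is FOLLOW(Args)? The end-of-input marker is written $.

In Type ::= Args Block Tail: add FIRST(Block Tail) = { 'do' }.
In Factor ::= Args Block := ;: add FIRST(Block := ;) = { 'do' }.
Union: FOLLOW(Args) = { 'do' }.

{ 'do' }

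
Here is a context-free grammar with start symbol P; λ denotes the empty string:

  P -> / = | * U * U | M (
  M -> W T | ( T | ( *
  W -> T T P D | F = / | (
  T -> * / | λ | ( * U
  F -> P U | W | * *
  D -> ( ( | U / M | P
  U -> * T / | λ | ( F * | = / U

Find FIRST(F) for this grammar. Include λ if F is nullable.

{ (, *, / }

From F -> P U: add FIRST(P) = { (, *, / }.
From F -> W: add FIRST(W) = { (, *, / }.
F -> * * contributes {*}.
Union: FIRST(F) = { (, *, / }.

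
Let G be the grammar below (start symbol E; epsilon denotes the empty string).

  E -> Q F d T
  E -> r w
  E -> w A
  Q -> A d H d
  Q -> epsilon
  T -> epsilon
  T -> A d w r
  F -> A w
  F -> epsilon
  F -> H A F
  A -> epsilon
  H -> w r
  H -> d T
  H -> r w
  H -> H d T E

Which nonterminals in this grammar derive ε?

Directly nullable (have an epsilon-production): Q, T, F, A.
No other nonterminal has a production whose RHS symbols are all nullable.

{ A, F, Q, T }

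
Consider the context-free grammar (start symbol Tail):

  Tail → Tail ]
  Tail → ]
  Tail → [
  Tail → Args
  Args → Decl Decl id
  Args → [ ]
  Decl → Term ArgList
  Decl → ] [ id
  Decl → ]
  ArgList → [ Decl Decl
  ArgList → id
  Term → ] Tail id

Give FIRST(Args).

{ [, ] }

From Args → Decl Decl id: add FIRST(Decl) = { ] }.
Args → [ ] contributes {[}.
Union: FIRST(Args) = { [, ] }.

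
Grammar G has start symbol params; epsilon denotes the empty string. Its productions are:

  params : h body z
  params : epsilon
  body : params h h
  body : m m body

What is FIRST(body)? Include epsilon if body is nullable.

{ h, m }

From body : params h h: params nullable, take FIRST(params) ∪ {h} = { h }.
body : m m body contributes {m}.
Union: FIRST(body) = { h, m }.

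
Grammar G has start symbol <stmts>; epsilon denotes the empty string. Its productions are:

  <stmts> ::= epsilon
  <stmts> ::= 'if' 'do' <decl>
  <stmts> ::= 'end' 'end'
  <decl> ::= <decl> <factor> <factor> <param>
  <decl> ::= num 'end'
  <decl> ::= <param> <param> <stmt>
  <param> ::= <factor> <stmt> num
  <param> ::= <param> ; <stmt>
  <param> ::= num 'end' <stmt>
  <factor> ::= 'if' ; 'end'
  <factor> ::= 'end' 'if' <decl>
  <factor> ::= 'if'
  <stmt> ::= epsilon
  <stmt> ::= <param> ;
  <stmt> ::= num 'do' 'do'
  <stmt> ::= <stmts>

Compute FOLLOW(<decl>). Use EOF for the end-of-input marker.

{ EOF, 'end', 'if', ;, num }

In <stmts> ::= 'if' 'do' <decl>: <decl> is at the end, add FOLLOW(<stmts>) = { EOF, 'end', 'if', ;, num }.
In <decl> ::= <decl> <factor> <factor> <param>: add FIRST(<factor> <factor> <param>) = { 'end', 'if' }.
In <factor> ::= 'end' 'if' <decl>: <decl> is at the end, add FOLLOW(<factor>) = { 'end', 'if', num }.
Union: FOLLOW(<decl>) = { EOF, 'end', 'if', ;, num }.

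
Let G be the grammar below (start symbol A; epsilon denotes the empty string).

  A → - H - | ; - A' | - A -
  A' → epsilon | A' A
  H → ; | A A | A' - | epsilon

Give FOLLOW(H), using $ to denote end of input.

{ - }

In A → - H -: add FIRST(-) = { - }.
Union: FOLLOW(H) = { - }.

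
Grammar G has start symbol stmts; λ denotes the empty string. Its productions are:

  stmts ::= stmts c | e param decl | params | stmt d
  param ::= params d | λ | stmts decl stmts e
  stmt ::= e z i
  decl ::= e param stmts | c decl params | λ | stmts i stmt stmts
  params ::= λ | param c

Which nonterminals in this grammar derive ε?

Directly nullable (have an λ-production): param, decl, params.
stmts ::= params with every symbol nullable, so stmts is nullable.
No other nonterminal has a production whose RHS symbols are all nullable.

{ decl, param, params, stmts }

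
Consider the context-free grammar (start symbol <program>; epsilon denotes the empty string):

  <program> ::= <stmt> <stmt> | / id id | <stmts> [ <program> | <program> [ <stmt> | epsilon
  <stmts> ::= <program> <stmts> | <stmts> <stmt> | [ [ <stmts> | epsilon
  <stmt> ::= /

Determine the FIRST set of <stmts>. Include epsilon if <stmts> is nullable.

{ /, [, epsilon }

From <stmts> ::= <program> <stmts>: <program>, <stmts> nullable, take FIRST(<program>) ∪ FIRST(<stmts>) = { /, [ }; also epsilon since the whole RHS is nullable.
From <stmts> ::= <stmts> <stmt>: <stmts> nullable, take FIRST(<stmts>) ∪ FIRST(<stmt>) = { /, [ }.
<stmts> ::= [ [ <stmts> contributes {[}.
<stmts> ::= epsilon contributes epsilon.
Union: FIRST(<stmts>) = { /, [, epsilon }.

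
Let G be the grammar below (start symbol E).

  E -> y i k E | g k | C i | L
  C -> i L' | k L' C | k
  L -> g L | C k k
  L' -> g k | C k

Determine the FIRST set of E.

{ g, i, k, y }

E -> y i k E contributes {y}.
E -> g k contributes {g}.
From E -> C i: add FIRST(C) = { i, k }.
From E -> L: add FIRST(L) = { g, i, k }.
Union: FIRST(E) = { g, i, k, y }.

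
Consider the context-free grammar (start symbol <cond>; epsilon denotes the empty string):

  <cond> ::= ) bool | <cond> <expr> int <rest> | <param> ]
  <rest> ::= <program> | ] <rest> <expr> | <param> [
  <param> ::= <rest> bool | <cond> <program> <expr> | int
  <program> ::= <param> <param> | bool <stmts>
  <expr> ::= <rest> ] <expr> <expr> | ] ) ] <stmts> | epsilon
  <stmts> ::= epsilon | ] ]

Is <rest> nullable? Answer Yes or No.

Nullable nonterminals: <expr>, <stmts>.
No production of <rest> has an RHS whose symbols are all nullable, so <rest> is not nullable.

No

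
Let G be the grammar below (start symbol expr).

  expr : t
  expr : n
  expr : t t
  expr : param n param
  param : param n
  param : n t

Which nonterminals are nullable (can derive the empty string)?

{ } (none)

No nonterminal has an empty production or an RHS whose symbols are all nullable.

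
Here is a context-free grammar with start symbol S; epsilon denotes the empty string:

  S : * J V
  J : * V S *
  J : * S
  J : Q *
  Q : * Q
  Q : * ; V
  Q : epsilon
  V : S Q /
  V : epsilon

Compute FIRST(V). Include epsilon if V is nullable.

{ *, epsilon }

From V : S Q /: add FIRST(S) = { * }.
V : epsilon contributes epsilon.
Union: FIRST(V) = { *, epsilon }.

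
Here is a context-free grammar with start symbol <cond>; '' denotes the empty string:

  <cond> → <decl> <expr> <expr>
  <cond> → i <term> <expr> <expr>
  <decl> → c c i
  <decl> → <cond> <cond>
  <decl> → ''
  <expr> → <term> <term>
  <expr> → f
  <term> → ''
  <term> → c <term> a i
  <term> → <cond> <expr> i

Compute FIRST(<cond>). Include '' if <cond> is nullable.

{ c, f, i, '' }

From <cond> → <decl> <expr> <expr>: <decl>, <expr>, <expr> nullable, take FIRST(<decl>) ∪ FIRST(<expr>) ∪ FIRST(<expr>) = { c, f, i }; also '' since the whole RHS is nullable.
<cond> → i <term> <expr> <expr> contributes {i}.
Union: FIRST(<cond>) = { c, f, i, '' }.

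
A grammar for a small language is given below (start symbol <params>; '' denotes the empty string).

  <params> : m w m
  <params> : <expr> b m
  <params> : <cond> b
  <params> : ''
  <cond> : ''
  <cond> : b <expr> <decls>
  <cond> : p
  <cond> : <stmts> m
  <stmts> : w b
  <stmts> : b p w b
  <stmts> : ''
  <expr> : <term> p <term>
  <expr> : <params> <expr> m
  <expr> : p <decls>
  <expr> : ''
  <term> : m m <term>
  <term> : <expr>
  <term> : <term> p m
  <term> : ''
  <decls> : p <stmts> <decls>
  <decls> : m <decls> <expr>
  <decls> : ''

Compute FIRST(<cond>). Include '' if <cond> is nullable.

<cond> : '' contributes ''.
<cond> : b <expr> <decls> contributes {b}.
<cond> : p contributes {p}.
From <cond> : <stmts> m: <stmts> nullable, take FIRST(<stmts>) ∪ {m} = { b, m, w }.
Union: FIRST(<cond>) = { b, m, p, w, '' }.

{ b, m, p, w, '' }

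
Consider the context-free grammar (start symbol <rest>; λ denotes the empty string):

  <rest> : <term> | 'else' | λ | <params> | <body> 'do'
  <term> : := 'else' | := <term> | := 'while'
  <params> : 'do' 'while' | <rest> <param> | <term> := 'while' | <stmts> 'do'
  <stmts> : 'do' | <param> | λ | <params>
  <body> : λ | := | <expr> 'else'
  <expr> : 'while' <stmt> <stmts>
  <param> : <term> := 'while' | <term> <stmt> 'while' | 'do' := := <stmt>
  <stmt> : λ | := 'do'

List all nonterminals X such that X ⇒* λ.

Directly nullable (have an λ-production): <rest>, <stmts>, <body>, <stmt>.
No other nonterminal has a production whose RHS symbols are all nullable.

{ <body>, <rest>, <stmt>, <stmts> }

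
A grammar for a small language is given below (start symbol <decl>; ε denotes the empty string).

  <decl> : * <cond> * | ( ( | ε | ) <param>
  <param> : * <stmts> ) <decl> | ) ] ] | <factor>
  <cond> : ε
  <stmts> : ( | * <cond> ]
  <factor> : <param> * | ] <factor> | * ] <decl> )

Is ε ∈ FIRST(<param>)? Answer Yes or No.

Nullable nonterminals: <cond>, <decl>.
No production of <param> has an RHS whose symbols are all nullable, so <param> is not nullable.

No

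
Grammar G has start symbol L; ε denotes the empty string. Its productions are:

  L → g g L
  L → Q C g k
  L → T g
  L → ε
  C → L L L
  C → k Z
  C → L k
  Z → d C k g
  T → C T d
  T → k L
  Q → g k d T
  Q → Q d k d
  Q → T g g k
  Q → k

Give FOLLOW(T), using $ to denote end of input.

{ d, g, k }

In L → T g: add FIRST(g) = { g }.
In T → C T d: add FIRST(d) = { d }.
In Q → g k d T: T is at the end, add FOLLOW(Q) = { d, g, k }.
In Q → T g g k: add FIRST(g g k) = { g }.
Union: FOLLOW(T) = { d, g, k }.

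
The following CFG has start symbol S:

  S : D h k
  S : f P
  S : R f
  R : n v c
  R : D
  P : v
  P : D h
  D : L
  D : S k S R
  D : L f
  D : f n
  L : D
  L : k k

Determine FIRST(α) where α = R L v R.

Add FIRST(R) = { f, k, n }; R is not nullable, stop.

{ f, k, n }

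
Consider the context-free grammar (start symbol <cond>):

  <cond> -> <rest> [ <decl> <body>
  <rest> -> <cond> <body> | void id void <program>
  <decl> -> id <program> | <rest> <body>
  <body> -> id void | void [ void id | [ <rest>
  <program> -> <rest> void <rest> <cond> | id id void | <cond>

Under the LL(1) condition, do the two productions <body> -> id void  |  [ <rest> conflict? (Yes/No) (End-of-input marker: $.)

No

FIRST(id void) = { id } and FIRST([ <rest>) = { [ }.
The FIRST sets are disjoint and neither alternative is nullable — no conflict.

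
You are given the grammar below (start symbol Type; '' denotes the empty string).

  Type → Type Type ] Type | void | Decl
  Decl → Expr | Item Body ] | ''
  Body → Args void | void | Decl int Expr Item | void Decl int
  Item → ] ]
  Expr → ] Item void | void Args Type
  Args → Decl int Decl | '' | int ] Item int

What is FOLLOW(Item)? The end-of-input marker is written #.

In Decl → Item Body ]: add FIRST(Body ]) = { ], int, void }.
In Body → Decl int Expr Item: Item is at the end, add FOLLOW(Body) = { ] }.
In Expr → ] Item void: add FIRST(void) = { void }.
In Args → int ] Item int: add FIRST(int) = { int }.
Union: FOLLOW(Item) = { ], int, void }.

{ ], int, void }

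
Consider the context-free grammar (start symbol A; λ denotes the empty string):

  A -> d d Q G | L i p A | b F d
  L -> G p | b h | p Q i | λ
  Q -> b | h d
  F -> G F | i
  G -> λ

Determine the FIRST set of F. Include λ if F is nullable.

{ i }

From F -> G F: G nullable, take FIRST(G) ∪ FIRST(F) = { i }.
F -> i contributes {i}.
Union: FIRST(F) = { i }.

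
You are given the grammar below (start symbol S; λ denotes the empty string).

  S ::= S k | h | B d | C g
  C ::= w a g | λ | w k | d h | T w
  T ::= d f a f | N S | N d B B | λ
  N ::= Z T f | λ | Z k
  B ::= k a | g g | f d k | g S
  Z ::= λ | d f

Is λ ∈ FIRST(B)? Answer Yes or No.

No

Nullable nonterminals: C, N, T, Z.
No production of B has an RHS whose symbols are all nullable, so B is not nullable.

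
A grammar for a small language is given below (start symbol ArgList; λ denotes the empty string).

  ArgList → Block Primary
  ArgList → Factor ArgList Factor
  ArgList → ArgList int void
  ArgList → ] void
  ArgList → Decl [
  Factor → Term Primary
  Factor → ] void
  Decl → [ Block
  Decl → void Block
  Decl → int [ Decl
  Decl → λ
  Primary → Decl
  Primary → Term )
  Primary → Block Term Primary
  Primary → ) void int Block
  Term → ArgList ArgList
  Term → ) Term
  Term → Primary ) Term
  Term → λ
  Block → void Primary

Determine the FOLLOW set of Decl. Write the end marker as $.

{ $, ), [, ], int, void }

In ArgList → Decl [: add FIRST([) = { [ }.
In Decl → int [ Decl: Decl is at the end, add FOLLOW(Decl) = { $, ), [, ], int, void }.
In Primary → Decl: Decl is at the end, add FOLLOW(Primary) = { $, ), [, ], int, void }.
Union: FOLLOW(Decl) = { $, ), [, ], int, void }.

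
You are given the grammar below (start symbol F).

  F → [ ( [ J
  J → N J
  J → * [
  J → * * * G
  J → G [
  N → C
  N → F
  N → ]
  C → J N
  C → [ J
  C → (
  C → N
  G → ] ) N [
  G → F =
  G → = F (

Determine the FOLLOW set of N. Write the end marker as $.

In J → N J: add FIRST(J) = { (, *, =, [, ] }.
In C → J N: N is at the end, add FOLLOW(C) = { (, *, =, [, ] }.
In C → N: N is at the end, add FOLLOW(C) = { (, *, =, [, ] }.
In G → ] ) N [: add FIRST([) = { [ }.
Union: FOLLOW(N) = { (, *, =, [, ] }.

{ (, *, =, [, ] }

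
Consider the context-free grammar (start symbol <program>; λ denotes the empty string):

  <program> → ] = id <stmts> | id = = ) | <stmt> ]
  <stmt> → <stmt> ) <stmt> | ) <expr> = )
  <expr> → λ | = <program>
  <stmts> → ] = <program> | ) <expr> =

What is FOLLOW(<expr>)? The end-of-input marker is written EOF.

{ = }

In <stmt> → ) <expr> = ): add FIRST(= )) = { = }.
In <stmts> → ) <expr> =: add FIRST(=) = { = }.
Union: FOLLOW(<expr>) = { = }.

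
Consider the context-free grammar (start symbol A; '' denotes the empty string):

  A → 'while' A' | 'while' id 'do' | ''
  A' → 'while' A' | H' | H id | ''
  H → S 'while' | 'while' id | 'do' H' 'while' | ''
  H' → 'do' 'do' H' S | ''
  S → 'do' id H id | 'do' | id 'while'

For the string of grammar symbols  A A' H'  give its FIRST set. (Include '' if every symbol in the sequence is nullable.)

{ 'do', 'while', id, '' }

Add FIRST(A)\{''} = { 'while' }; A is nullable, continue.
Add FIRST(A')\{''} = { 'do', 'while', id }; A' is nullable, continue.
Add FIRST(H')\{''} = { 'do' }; H' is nullable, continue.
Every symbol is nullable, so include ''.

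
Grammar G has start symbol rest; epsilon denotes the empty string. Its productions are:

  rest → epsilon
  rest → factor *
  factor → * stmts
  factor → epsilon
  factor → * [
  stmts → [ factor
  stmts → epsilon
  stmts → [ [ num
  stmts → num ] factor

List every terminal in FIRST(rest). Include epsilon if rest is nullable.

rest → epsilon contributes epsilon.
From rest → factor *: factor nullable, take FIRST(factor) ∪ {*} = { * }.
Union: FIRST(rest) = { *, epsilon }.

{ *, epsilon }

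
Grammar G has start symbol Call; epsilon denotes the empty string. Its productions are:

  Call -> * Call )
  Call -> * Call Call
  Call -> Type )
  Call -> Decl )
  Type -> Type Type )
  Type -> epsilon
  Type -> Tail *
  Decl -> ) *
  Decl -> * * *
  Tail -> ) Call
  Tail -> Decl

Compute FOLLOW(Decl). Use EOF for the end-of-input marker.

In Call -> Decl ): add FIRST()) = { ) }.
In Tail -> Decl: Decl is at the end, add FOLLOW(Tail) = { * }.
Union: FOLLOW(Decl) = { ), * }.

{ ), * }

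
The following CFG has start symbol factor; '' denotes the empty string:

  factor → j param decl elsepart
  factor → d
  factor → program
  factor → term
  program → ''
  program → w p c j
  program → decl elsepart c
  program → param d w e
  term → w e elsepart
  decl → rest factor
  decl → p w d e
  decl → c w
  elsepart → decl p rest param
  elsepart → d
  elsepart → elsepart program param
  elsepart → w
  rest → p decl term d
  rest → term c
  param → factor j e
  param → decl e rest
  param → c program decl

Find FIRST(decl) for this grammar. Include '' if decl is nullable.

From decl → rest factor: add FIRST(rest) = { p, w }.
decl → p w d e contributes {p}.
decl → c w contributes {c}.
Union: FIRST(decl) = { c, p, w }.

{ c, p, w }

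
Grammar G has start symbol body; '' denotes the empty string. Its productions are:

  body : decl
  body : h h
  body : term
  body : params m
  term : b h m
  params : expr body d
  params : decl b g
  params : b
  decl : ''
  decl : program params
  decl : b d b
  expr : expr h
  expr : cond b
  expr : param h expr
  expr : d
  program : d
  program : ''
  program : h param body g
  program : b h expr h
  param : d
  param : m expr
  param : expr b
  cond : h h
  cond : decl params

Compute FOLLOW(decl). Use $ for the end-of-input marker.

In body : decl: decl is at the end, add FOLLOW(body) = { $, d, g }.
In params : decl b g: add FIRST(b g) = { b }.
In cond : decl params: add FIRST(params) = { b, d, h, m }.
Union: FOLLOW(decl) = { $, b, d, g, h, m }.

{ $, b, d, g, h, m }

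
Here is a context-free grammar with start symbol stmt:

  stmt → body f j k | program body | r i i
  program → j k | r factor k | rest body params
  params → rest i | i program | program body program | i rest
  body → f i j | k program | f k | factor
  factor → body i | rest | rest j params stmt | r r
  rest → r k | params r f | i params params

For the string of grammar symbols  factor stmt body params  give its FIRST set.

{ f, i, j, k, r }

Add FIRST(factor) = { f, i, j, k, r }; factor is not nullable, stop.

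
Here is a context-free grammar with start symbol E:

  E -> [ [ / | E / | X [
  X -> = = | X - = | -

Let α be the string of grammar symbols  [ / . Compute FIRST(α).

[ is a terminal; add {[} and stop.

{ [ }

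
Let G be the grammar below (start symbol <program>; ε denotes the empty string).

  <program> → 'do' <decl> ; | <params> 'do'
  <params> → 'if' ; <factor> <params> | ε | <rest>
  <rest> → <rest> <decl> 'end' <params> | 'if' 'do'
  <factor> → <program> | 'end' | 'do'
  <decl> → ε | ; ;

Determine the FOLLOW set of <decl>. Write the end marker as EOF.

{ 'end', ; }

In <program> → 'do' <decl> ;: add FIRST(;) = { ; }.
In <rest> → <rest> <decl> 'end' <params>: add FIRST('end' <params>) = { 'end' }.
Union: FOLLOW(<decl>) = { 'end', ; }.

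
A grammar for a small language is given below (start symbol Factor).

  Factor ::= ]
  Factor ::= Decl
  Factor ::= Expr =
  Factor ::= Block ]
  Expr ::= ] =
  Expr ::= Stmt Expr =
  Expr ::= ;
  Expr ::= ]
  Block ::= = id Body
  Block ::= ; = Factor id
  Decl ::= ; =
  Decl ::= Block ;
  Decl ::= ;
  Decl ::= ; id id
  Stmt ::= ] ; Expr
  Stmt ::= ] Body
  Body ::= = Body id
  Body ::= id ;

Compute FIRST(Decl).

Decl ::= ; = contributes {;}.
From Decl ::= Block ;: add FIRST(Block) = { ;, = }.
Decl ::= ; contributes {;}.
Decl ::= ; id id contributes {;}.
Union: FIRST(Decl) = { ;, = }.

{ ;, = }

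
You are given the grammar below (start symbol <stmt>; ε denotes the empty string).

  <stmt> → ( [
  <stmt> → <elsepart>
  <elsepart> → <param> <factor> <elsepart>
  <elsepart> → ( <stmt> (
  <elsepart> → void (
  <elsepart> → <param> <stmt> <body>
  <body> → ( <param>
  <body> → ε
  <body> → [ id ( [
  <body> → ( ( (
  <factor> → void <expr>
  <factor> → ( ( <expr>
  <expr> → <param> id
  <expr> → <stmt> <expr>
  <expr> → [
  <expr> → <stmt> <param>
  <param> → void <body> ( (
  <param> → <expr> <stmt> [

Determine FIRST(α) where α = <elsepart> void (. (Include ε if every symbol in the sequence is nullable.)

Add FIRST(<elsepart>) = { (, [, void }; <elsepart> is not nullable, stop.

{ (, [, void }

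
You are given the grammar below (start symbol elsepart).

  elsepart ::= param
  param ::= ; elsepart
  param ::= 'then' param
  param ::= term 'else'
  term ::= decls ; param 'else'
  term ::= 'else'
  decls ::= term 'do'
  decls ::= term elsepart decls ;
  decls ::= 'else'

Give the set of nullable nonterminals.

{ } (none)

No nonterminal has an empty production or an RHS whose symbols are all nullable.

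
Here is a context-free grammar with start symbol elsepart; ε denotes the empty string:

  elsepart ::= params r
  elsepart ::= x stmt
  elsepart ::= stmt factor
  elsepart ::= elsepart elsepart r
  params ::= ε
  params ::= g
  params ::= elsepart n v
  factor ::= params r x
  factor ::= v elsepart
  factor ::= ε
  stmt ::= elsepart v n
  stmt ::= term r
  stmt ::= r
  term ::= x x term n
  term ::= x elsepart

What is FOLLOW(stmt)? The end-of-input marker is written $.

{ $, g, n, r, v, x }

In elsepart ::= x stmt: stmt is at the end, add FOLLOW(elsepart) = { $, g, n, r, v, x }.
In elsepart ::= stmt factor: add FIRST(factor)\{ε} = { g, r, v, x }.
  Since factor is nullable, also add FOLLOW(elsepart) = { $, g, n, r, v, x }.
Union: FOLLOW(stmt) = { $, g, n, r, v, x }.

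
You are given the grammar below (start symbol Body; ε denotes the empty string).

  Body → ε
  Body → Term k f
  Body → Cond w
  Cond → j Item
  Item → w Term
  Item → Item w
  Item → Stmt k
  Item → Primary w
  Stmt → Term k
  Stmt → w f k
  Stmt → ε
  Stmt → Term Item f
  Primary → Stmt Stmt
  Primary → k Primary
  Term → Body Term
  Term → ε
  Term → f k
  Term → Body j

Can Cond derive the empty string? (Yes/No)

Nullable nonterminals: Body, Primary, Stmt, Term.
No production of Cond has an RHS whose symbols are all nullable, so Cond is not nullable.

No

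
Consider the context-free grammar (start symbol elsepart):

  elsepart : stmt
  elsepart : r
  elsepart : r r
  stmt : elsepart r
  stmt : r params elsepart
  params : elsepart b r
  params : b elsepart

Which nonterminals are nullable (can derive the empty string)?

No nonterminal has an empty production or an RHS whose symbols are all nullable.

{ } (none)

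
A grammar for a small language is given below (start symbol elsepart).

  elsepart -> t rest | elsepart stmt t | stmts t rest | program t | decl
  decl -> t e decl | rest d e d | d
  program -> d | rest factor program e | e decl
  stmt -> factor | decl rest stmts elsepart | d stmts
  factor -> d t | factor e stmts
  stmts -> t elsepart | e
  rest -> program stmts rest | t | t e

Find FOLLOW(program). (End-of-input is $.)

{ e, t }

In elsepart -> program t: add FIRST(t) = { t }.
In program -> rest factor program e: add FIRST(e) = { e }.
In rest -> program stmts rest: add FIRST(stmts rest) = { e, t }.
Union: FOLLOW(program) = { e, t }.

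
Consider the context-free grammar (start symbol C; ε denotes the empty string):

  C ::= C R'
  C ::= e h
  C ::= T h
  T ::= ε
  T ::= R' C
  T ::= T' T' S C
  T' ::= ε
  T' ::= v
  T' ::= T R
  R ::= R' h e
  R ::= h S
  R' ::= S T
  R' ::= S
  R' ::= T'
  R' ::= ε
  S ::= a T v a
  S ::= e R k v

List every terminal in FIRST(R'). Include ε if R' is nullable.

{ a, e, h, v, ε }

From R' ::= S T: add FIRST(S) = { a, e }.
From R' ::= S: add FIRST(S) = { a, e }.
From R' ::= T': add FIRST(T') = { a, e, h, v, ε } (including ε since T' is nullable).
R' ::= ε contributes ε.
Union: FIRST(R') = { a, e, h, v, ε }.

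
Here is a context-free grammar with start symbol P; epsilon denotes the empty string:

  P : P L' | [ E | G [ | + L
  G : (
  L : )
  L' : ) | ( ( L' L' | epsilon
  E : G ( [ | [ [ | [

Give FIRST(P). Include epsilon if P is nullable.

{ (, +, [ }

From P : P L': add FIRST(P) = { (, +, [ }.
P : [ E contributes {[}.
From P : G [: add FIRST(G) = { ( }.
P : + L contributes {+}.
Union: FIRST(P) = { (, +, [ }.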